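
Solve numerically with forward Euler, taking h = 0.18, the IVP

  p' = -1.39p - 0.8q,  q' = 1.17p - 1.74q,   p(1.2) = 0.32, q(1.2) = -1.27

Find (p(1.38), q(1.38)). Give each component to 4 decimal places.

0.4228, -0.8048

Euler on (p,q): p_{n+1} = p_n + h·p', q_{n+1} = q_n + h·q'.
1.200000: (0.320000, -1.270000); f=(0.571200, 2.584200) → (0.422816, -0.804844)
(p(1.38), q(1.38)) ≈ (0.4228, -0.8048)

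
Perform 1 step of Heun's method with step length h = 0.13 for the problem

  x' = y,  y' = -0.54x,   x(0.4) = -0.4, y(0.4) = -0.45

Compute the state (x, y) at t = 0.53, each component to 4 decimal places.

-0.4567, -0.4199

Heun on (x,y): k1 = f(t_n, state_n); k2 = f(t_n + h, state_n + h·k1); state_{n+1} = state_n + (h/2)·(k1 + k2).
0.400000: (-0.400000, -0.450000)
  k1 = (-0.450000, 0.216000)
  predictor → (-0.458500, -0.421920)
  k2 = (-0.421920, 0.247590)
  → (-0.456675, -0.419867)
(x(0.53), y(0.53)) ≈ (-0.4567, -0.4199)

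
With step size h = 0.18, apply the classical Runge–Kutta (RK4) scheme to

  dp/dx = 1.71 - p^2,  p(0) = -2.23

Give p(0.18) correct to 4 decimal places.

RK4: k1 = f(x_n, p_n); k2 = f(x_n + h/2, p_n + (h/2)·k1); k3 = f(x_n + h/2, p_n + (h/2)·k2); k4 = f(x_n + h, p_n + h·k3); p_{n+1} = p_n + (h/6)·(k1 + 2k2 + 2k3 + k4).
x=0.000000, p=-2.230000:
  k1 = f(0.000000, -2.230000) = -3.262900
  k2 = f(0.090000, -2.523661) = -4.658865
  k3 = f(0.090000, -2.649298) = -5.308779
  k4 = f(0.180000, -3.185580) = -8.437921
  p ← -2.230000 + (0.18/6)·(k1 + 2k2 + 2k3 + k4) = -3.179083
p(0.18) ≈ -3.1791

-3.1791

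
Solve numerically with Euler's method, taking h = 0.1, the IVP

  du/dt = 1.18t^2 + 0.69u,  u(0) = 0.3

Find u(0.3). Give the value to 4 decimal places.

0.3725

Euler: u_{n+1} = u_n + h·f(t_n, u_n).
t=0.000000, u=0.300000: f=0.207000 → u ← 0.300000 + 0.1·0.207000 = 0.320700
t=0.100000, u=0.320700: f=0.233083 → u ← 0.320700 + 0.1·0.233083 = 0.344008
t=0.200000, u=0.344008: f=0.284566 → u ← 0.344008 + 0.1·0.284566 = 0.372465
u(0.3) ≈ 0.3725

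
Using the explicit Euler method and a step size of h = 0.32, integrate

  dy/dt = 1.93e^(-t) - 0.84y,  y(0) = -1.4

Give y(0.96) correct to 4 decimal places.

Euler: y_{n+1} = y_n + h·f(t_n, y_n).
t=0.000000, y=-1.400000: f=3.106000 → y ← -1.400000 + 0.32·3.106000 = -0.406080
t=0.320000, y=-0.406080: f=1.742575 → y ← -0.406080 + 0.32·1.742575 = 0.151544
t=0.640000, y=0.151544: f=0.890377 → y ← 0.151544 + 0.32·0.890377 = 0.436465
y(0.96) ≈ 0.4365

0.4365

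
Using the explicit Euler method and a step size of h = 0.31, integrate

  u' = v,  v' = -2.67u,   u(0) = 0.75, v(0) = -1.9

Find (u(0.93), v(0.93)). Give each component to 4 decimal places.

Euler on (u,v): u_{n+1} = u_n + h·u', v_{n+1} = v_n + h·v'.
0.000000: (0.750000, -1.900000); f=(-1.900000, -2.002500) → (0.161000, -2.520775)
0.310000: (0.161000, -2.520775); f=(-2.520775, -0.429870) → (-0.620440, -2.654035)
0.620000: (-0.620440, -2.654035); f=(-2.654035, 1.656575) → (-1.443191, -2.140496)
(u(0.93), v(0.93)) ≈ (-1.4432, -2.1405)

-1.4432, -2.1405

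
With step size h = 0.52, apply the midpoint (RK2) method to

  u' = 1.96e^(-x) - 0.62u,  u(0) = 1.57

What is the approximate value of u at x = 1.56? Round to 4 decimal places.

Midpoint: k1 = f(x_n, u_n); k2 = f(x_n + h/2, u_n + (h/2)·k1); u_{n+1} = u_n + h·k2.
x=0.000000, u=1.570000:
  k1 = f(0.000000, 1.570000) = 0.986600
  k2 = f(0.260000, 1.826516) = 0.378821
  u ← 1.570000 + 0.52·0.378821 = 1.766987
x=0.520000, u=1.766987:
  k1 = f(0.520000, 1.766987) = 0.069728
  k2 = f(0.780000, 1.785116) = -0.208296
  u ← 1.766987 + 0.52·(-0.208296) = 1.658673
x=1.040000, u=1.658673:
  k1 = f(1.040000, 1.658673) = -0.335606
  k2 = f(1.300000, 1.571415) = -0.440115
  u ← 1.658673 + 0.52·(-0.440115) = 1.429813
u(1.56) ≈ 1.4298

1.4298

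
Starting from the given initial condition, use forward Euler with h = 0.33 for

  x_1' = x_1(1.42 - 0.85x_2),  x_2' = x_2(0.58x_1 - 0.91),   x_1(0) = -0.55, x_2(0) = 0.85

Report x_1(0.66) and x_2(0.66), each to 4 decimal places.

-0.8978, 0.2881

Euler on (x_1,x_2): x_1_{n+1} = x_1_n + h·x_1', x_2_{n+1} = x_2_n + h·x_2'.
0.000000: (-0.550000, 0.850000); f=(-0.383625, -1.044650) → (-0.676596, 0.505265)
0.330000: (-0.676596, 0.505265); f=(-0.670185, -0.658071) → (-0.897757, 0.288102)
(x_1(0.66), x_2(0.66)) ≈ (-0.8978, 0.2881)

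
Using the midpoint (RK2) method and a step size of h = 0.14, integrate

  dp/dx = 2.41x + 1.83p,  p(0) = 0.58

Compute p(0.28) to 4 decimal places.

1.0711

Midpoint: k1 = f(x_n, p_n); k2 = f(x_n + h/2, p_n + (h/2)·k1); p_{n+1} = p_n + h·k2.
x=0.000000, p=0.580000:
  k1 = f(0.000000, 0.580000) = 1.061400
  k2 = f(0.070000, 0.654298) = 1.366065
  p ← 0.580000 + 0.14·1.366065 = 0.771249
x=0.140000, p=0.771249:
  k1 = f(0.140000, 0.771249) = 1.748786
  k2 = f(0.210000, 0.893664) = 2.141505
  p ← 0.771249 + 0.14·2.141505 = 1.071060
p(0.28) ≈ 1.0711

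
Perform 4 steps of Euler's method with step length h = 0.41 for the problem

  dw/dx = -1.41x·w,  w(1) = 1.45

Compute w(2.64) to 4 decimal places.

0.0017

Euler: w_{n+1} = w_n + h·f(x_n, w_n).
x=1.000000, w=1.450000: f=-2.044500 → w ← 1.450000 + 0.41·(-2.044500) = 0.611755
x=1.410000, w=0.611755: f=-1.216230 → w ← 0.611755 + 0.41·(-1.216230) = 0.113101
x=1.820000, w=0.113101: f=-0.290239 → w ← 0.113101 + 0.41·(-0.290239) = -0.005897
x=2.230000, w=-0.005897: f=0.018543 → w ← -0.005897 + 0.41·0.018543 = 0.001705
w(2.64) ≈ 0.0017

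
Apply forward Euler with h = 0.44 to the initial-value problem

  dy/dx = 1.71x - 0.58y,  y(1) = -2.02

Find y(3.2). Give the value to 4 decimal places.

Euler: y_{n+1} = y_n + h·f(x_n, y_n).
x=1.000000, y=-2.020000: f=2.881600 → y ← -2.020000 + 0.44·2.881600 = -0.752096
x=1.440000, y=-0.752096: f=2.898616 → y ← -0.752096 + 0.44·2.898616 = 0.523295
x=1.880000, y=0.523295: f=2.911289 → y ← 0.523295 + 0.44·2.911289 = 1.804262
x=2.320000, y=1.804262: f=2.920728 → y ← 1.804262 + 0.44·2.920728 = 3.089382
x=2.760000, y=3.089382: f=2.927758 → y ← 3.089382 + 0.44·2.927758 = 4.377596
y(3.2) ≈ 4.3776

4.3776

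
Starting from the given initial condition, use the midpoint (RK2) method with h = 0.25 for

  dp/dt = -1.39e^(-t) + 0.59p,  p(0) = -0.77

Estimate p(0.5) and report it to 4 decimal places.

-1.6769

Midpoint: k1 = f(t_n, p_n); k2 = f(t_n + h/2, p_n + (h/2)·k1); p_{n+1} = p_n + h·k2.
t=0.000000, p=-0.770000:
  k1 = f(0.000000, -0.770000) = -1.844300
  k2 = f(0.125000, -1.000538) = -1.816988
  p ← -0.770000 + 0.25·(-1.816988) = -1.224247
t=0.250000, p=-1.224247:
  k1 = f(0.250000, -1.224247) = -1.804839
  k2 = f(0.375000, -1.449852) = -1.810745
  p ← -1.224247 + 0.25·(-1.810745) = -1.676933
p(0.5) ≈ -1.6769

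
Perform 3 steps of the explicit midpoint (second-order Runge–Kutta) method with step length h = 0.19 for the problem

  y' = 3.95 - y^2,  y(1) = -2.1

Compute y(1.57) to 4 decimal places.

Midpoint: k1 = f(x_n, y_n); k2 = f(x_n + h/2, y_n + (h/2)·k1); y_{n+1} = y_n + h·k2.
x=1.000000, y=-2.100000:
  k1 = f(1.000000, -2.100000) = -0.460000
  k2 = f(1.095000, -2.143700) = -0.645450
  y ← -2.100000 + 0.19·(-0.645450) = -2.222635
x=1.190000, y=-2.222635:
  k1 = f(1.190000, -2.222635) = -0.990108
  k2 = f(1.285000, -2.316696) = -1.417079
  y ← -2.222635 + 0.19·(-1.417079) = -2.491880
x=1.380000, y=-2.491880:
  k1 = f(1.380000, -2.491880) = -2.259468
  k2 = f(1.475000, -2.706530) = -3.375304
  y ← -2.491880 + 0.19·(-3.375304) = -3.133188
y(1.57) ≈ -3.1332

-3.1332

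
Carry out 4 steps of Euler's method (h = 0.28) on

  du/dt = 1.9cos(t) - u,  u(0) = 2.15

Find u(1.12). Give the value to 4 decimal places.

Euler: u_{n+1} = u_n + h·f(t_n, u_n).
t=0.000000, u=2.150000: f=-0.250000 → u ← 2.150000 + 0.28·(-0.250000) = 2.080000
t=0.280000, u=2.080000: f=-0.253995 → u ← 2.080000 + 0.28·(-0.253995) = 2.008881
t=0.560000, u=2.008881: f=-0.399097 → u ← 2.008881 + 0.28·(-0.399097) = 1.897134
t=0.840000, u=1.897134: f=-0.628955 → u ← 1.897134 + 0.28·(-0.628955) = 1.721027
u(1.12) ≈ 1.7210

1.7210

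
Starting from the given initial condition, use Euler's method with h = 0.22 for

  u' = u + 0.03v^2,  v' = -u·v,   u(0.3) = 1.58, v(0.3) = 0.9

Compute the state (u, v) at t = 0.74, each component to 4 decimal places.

2.3605, 0.3375

Euler on (u,v): u_{n+1} = u_n + h·u', v_{n+1} = v_n + h·v'.
0.300000: (1.580000, 0.900000); f=(1.604300, -1.422000) → (1.932946, 0.587160)
0.520000: (1.932946, 0.587160); f=(1.943289, -1.134949) → (2.360470, 0.337471)
(u(0.74), v(0.74)) ≈ (2.3605, 0.3375)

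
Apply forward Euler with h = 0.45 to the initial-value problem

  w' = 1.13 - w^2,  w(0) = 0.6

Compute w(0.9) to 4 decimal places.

1.0519

Euler: w_{n+1} = w_n + h·f(s_n, w_n).
s=0.000000, w=0.600000: f=0.770000 → w ← 0.600000 + 0.45·0.770000 = 0.946500
s=0.450000, w=0.946500: f=0.234138 → w ← 0.946500 + 0.45·0.234138 = 1.051862
w(0.9) ≈ 1.0519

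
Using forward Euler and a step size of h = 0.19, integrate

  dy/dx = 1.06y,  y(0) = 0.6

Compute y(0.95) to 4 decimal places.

Euler: y_{n+1} = y_n + h·f(x_n, y_n).
x=0.000000, y=0.600000: f=0.636000 → y ← 0.600000 + 0.19·0.636000 = 0.720840
x=0.190000, y=0.720840: f=0.764090 → y ← 0.720840 + 0.19·0.764090 = 0.866017
x=0.380000, y=0.866017: f=0.917978 → y ← 0.866017 + 0.19·0.917978 = 1.040433
x=0.570000, y=1.040433: f=1.102859 → y ← 1.040433 + 0.19·1.102859 = 1.249976
x=0.760000, y=1.249976: f=1.324975 → y ← 1.249976 + 0.19·1.324975 = 1.501721
y(0.95) ≈ 1.5017

1.5017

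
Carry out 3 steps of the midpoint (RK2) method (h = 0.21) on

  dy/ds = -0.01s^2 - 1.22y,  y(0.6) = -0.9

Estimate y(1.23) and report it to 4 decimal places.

Midpoint: k1 = f(s_n, y_n); k2 = f(s_n + h/2, y_n + (h/2)·k1); y_{n+1} = y_n + h·k2.
s=0.600000, y=-0.900000:
  k1 = f(0.600000, -0.900000) = 1.094400
  k2 = f(0.705000, -0.785088) = 0.952837
  y ← -0.900000 + 0.21·0.952837 = -0.699904
s=0.810000, y=-0.699904:
  k1 = f(0.810000, -0.699904) = 0.847322
  k2 = f(0.915000, -0.610935) = 0.736969
  y ← -0.699904 + 0.21·0.736969 = -0.545141
s=1.020000, y=-0.545141:
  k1 = f(1.020000, -0.545141) = 0.654668
  k2 = f(1.125000, -0.476401) = 0.568553
  y ← -0.545141 + 0.21·0.568553 = -0.425745
y(1.23) ≈ -0.4257

-0.4257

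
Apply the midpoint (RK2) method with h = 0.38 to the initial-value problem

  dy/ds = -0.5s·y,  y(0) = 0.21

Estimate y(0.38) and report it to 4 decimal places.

Midpoint: k1 = f(s_n, y_n); k2 = f(s_n + h/2, y_n + (h/2)·k1); y_{n+1} = y_n + h·k2.
s=0.000000, y=0.210000:
  k1 = f(0.000000, 0.210000) = 0.000000
  k2 = f(0.190000, 0.210000) = -0.019950
  y ← 0.210000 + 0.38·(-0.019950) = 0.202419
y(0.38) ≈ 0.2024

0.2024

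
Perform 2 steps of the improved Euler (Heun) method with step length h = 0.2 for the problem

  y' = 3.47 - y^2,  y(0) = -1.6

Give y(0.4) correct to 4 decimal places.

-0.9632

Heun: k1 = f(s_n, y_n); k2 = f(s_n + h, y_n + h·k1); y_{n+1} = y_n + (h/2)·(k1 + k2).
s=0.000000, y=-1.600000:
  k1 = f(0.000000, -1.600000) = 0.910000
  k2 = f(0.200000, -1.418000) = 1.459276
  y ← -1.600000 + (0.2/2)·(0.910000 + 1.459276) = -1.363072
s=0.200000, y=-1.363072:
  k1 = f(0.200000, -1.363072) = 1.612034
  k2 = f(0.400000, -1.040666) = 2.387015
  y ← -1.363072 + (0.2/2)·(1.612034 + 2.387015) = -0.963168
y(0.4) ≈ -0.9632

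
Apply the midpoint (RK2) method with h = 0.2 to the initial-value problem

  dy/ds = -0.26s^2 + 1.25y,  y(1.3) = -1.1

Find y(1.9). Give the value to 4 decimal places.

Midpoint: k1 = f(s_n, y_n); k2 = f(s_n + h/2, y_n + (h/2)·k1); y_{n+1} = y_n + h·k2.
s=1.300000, y=-1.100000:
  k1 = f(1.300000, -1.100000) = -1.814400
  k2 = f(1.400000, -1.281440) = -2.111400
  y ← -1.100000 + 0.2·(-2.111400) = -1.522280
s=1.500000, y=-1.522280:
  k1 = f(1.500000, -1.522280) = -2.487850
  k2 = f(1.600000, -1.771065) = -2.879431
  y ← -1.522280 + 0.2·(-2.879431) = -2.098166
s=1.700000, y=-2.098166:
  k1 = f(1.700000, -2.098166) = -3.374108
  k2 = f(1.800000, -2.435577) = -3.886871
  y ← -2.098166 + 0.2·(-3.886871) = -2.875541
y(1.9) ≈ -2.8755

-2.8755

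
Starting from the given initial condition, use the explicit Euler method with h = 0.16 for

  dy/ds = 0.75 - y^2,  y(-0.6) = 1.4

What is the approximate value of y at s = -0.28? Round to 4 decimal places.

1.0935

Euler: y_{n+1} = y_n + h·f(s_n, y_n).
s=-0.600000, y=1.400000: f=-1.210000 → y ← 1.400000 + 0.16·(-1.210000) = 1.206400
s=-0.440000, y=1.206400: f=-0.705401 → y ← 1.206400 + 0.16·(-0.705401) = 1.093536
y(-0.28) ≈ 1.0935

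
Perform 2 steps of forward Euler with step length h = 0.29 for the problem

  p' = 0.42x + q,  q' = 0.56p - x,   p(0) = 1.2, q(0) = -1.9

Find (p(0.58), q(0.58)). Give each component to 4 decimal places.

0.1898, -1.6838

Euler on (p,q): p_{n+1} = p_n + h·p', q_{n+1} = q_n + h·q'.
0.000000: (1.200000, -1.900000); f=(-1.900000, 0.672000) → (0.649000, -1.705120)
0.290000: (0.649000, -1.705120); f=(-1.583320, 0.073440) → (0.189837, -1.683822)
(p(0.58), q(0.58)) ≈ (0.1898, -1.6838)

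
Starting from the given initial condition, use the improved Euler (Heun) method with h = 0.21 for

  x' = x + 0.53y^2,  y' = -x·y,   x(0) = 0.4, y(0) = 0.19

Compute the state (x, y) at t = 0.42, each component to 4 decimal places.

Heun on (x,y): k1 = f(t_n, state_n); k2 = f(t_n + h, state_n + h·k1); state_{n+1} = state_n + (h/2)·(k1 + k2).
0.000000: (0.400000, 0.190000)
  k1 = (0.419133, -0.076000)
  predictor → (0.488018, 0.174040)
  k2 = (0.504072, -0.084935)
  → (0.496936, 0.173102)
0.210000: (0.496936, 0.173102)
  k1 = (0.512818, -0.086021)
  predictor → (0.604628, 0.155038)
  k2 = (0.617368, -0.093740)
  → (0.615606, 0.154227)
(x(0.42), y(0.42)) ≈ (0.6156, 0.1542)

0.6156, 0.1542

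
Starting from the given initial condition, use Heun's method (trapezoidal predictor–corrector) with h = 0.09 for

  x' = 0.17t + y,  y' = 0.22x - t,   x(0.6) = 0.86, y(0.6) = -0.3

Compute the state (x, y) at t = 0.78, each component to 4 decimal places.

0.8197, -0.3909

Heun on (x,y): k1 = f(t_n, state_n); k2 = f(t_n + h, state_n + h·k1); state_{n+1} = state_n + (h/2)·(k1 + k2).
0.600000: (0.860000, -0.300000)
  k1 = (-0.198000, -0.410800)
  predictor → (0.842180, -0.336972)
  k2 = (-0.219672, -0.504720)
  → (0.841205, -0.341198)
0.690000: (0.841205, -0.341198)
  k1 = (-0.223898, -0.504935)
  predictor → (0.821054, -0.386643)
  k2 = (-0.254043, -0.599368)
  → (0.819697, -0.390892)
(x(0.78), y(0.78)) ≈ (0.8197, -0.3909)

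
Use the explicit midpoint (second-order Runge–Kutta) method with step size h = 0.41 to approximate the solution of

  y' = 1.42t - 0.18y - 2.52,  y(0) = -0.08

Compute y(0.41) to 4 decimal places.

Midpoint: k1 = f(t_n, y_n); k2 = f(t_n + h/2, y_n + (h/2)·k1); y_{n+1} = y_n + h·k2.
t=0.000000, y=-0.080000:
  k1 = f(0.000000, -0.080000) = -2.505600
  k2 = f(0.205000, -0.593648) = -2.122043
  y ← -0.080000 + 0.41·(-2.122043) = -0.950038
y(0.41) ≈ -0.9500

-0.9500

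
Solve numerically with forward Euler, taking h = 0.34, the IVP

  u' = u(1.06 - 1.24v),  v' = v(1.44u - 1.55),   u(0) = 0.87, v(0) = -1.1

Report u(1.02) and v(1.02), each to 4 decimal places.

Euler on (u,v): u_{n+1} = u_n + h·u', v_{n+1} = v_n + h·v'.
0.000000: (0.870000, -1.100000); f=(2.108880, 0.326920) → (1.587019, -0.988847)
0.340000: (1.587019, -0.988847); f=(3.628197, -0.727107) → (2.820606, -1.236064)
0.680000: (2.820606, -1.236064); f=(7.313038, -3.104587) → (5.307039, -2.291623)
(u(1.02), v(1.02)) ≈ (5.3070, -2.2916)

5.3070, -2.2916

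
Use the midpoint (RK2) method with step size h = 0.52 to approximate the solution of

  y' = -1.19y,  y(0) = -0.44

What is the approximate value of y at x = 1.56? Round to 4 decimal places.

Midpoint: k1 = f(x_n, y_n); k2 = f(x_n + h/2, y_n + (h/2)·k1); y_{n+1} = y_n + h·k2.
x=0.000000, y=-0.440000:
  k1 = f(0.000000, -0.440000) = 0.523600
  k2 = f(0.260000, -0.303864) = 0.361598
  y ← -0.440000 + 0.52·0.361598 = -0.251969
x=0.520000, y=-0.251969:
  k1 = f(0.520000, -0.251969) = 0.299843
  k2 = f(0.780000, -0.174010) = 0.207072
  y ← -0.251969 + 0.52·0.207072 = -0.144292
x=1.040000, y=-0.144292:
  k1 = f(1.040000, -0.144292) = 0.171707
  k2 = f(1.300000, -0.099648) = 0.118581
  y ← -0.144292 + 0.52·0.118581 = -0.082630
y(1.56) ≈ -0.0826

-0.0826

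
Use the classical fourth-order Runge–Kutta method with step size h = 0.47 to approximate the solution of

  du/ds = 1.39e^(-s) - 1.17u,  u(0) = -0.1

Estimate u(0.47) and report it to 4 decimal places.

0.3339

RK4: k1 = f(s_n, u_n); k2 = f(s_n + h/2, u_n + (h/2)·k1); k3 = f(s_n + h/2, u_n + (h/2)·k2); k4 = f(s_n + h, u_n + h·k3); u_{n+1} = u_n + (h/6)·(k1 + 2k2 + 2k3 + k4).
s=0.000000, u=-0.100000:
  k1 = f(0.000000, -0.100000) = 1.507000
  k2 = f(0.235000, 0.254145) = 0.801544
  k3 = f(0.235000, 0.088363) = 0.995509
  k4 = f(0.470000, 0.367889) = 0.438323
  u ← -0.100000 + (0.47/6)·(k1 + 2k2 + 2k3 + k4) = 0.333922
u(0.47) ≈ 0.3339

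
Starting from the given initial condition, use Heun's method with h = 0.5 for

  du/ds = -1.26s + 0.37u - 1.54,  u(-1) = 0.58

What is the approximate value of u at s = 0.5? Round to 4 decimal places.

-1.2267

Heun: k1 = f(s_n, u_n); k2 = f(s_n + h, u_n + h·k1); u_{n+1} = u_n + (h/2)·(k1 + k2).
s=-1.000000, u=0.580000:
  k1 = f(-1.000000, 0.580000) = -0.065400
  k2 = f(-0.500000, 0.547300) = -0.707499
  u ← 0.580000 + (0.5/2)·(-0.065400 + (-0.707499)) = 0.386775
s=-0.500000, u=0.386775:
  k1 = f(-0.500000, 0.386775) = -0.766893
  k2 = f(0.000000, 0.003329) = -1.538768
  u ← 0.386775 + (0.5/2)·(-0.766893 + (-1.538768)) = -0.189640
s=0.000000, u=-0.189640:
  k1 = f(0.000000, -0.189640) = -1.610167
  k2 = f(0.500000, -0.994724) = -2.538048
  u ← -0.189640 + (0.5/2)·(-1.610167 + (-2.538048)) = -1.226694
u(0.5) ≈ -1.2267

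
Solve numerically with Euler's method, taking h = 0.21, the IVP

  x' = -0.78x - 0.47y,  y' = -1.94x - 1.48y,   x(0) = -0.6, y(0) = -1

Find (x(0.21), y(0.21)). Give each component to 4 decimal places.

-0.4030, -0.4448

Euler on (x,y): x_{n+1} = x_n + h·x', y_{n+1} = y_n + h·y'.
0.000000: (-0.600000, -1.000000); f=(0.938000, 2.644000) → (-0.403020, -0.444760)
(x(0.21), y(0.21)) ≈ (-0.4030, -0.4448)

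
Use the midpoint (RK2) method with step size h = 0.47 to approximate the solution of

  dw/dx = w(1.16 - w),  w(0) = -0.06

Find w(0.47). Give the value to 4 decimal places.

Midpoint: k1 = f(x_n, w_n); k2 = f(x_n + h/2, w_n + (h/2)·k1); w_{n+1} = w_n + h·k2.
x=0.000000, w=-0.060000:
  k1 = f(0.000000, -0.060000) = -0.073200
  k2 = f(0.235000, -0.077202) = -0.095514
  w ← -0.060000 + 0.47·(-0.095514) = -0.104892
w(0.47) ≈ -0.1049

-0.1049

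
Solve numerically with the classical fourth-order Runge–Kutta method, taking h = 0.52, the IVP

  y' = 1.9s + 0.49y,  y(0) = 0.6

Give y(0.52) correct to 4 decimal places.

RK4: k1 = f(s_n, y_n); k2 = f(s_n + h/2, y_n + (h/2)·k1); k3 = f(s_n + h/2, y_n + (h/2)·k2); k4 = f(s_n + h, y_n + h·k3); y_{n+1} = y_n + (h/6)·(k1 + 2k2 + 2k3 + k4).
s=0.000000, y=0.600000:
  k1 = f(0.000000, 0.600000) = 0.294000
  k2 = f(0.260000, 0.676440) = 0.825456
  k3 = f(0.260000, 0.814618) = 0.893163
  k4 = f(0.520000, 1.064445) = 1.509578
  y ← 0.600000 + (0.52/6)·(k1 + 2k2 + 2k3 + k4) = 1.054204
y(0.52) ≈ 1.0542

1.0542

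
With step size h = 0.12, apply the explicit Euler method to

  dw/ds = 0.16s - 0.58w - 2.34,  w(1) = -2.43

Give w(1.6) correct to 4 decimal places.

Euler: w_{n+1} = w_n + h·f(s_n, w_n).
s=1.000000, w=-2.430000: f=-0.770600 → w ← -2.430000 + 0.12·(-0.770600) = -2.522472
s=1.120000, w=-2.522472: f=-0.697766 → w ← -2.522472 + 0.12·(-0.697766) = -2.606204
s=1.240000, w=-2.606204: f=-0.630002 → w ← -2.606204 + 0.12·(-0.630002) = -2.681804
s=1.360000, w=-2.681804: f=-0.566954 → w ← -2.681804 + 0.12·(-0.566954) = -2.749839
s=1.480000, w=-2.749839: f=-0.508294 → w ← -2.749839 + 0.12·(-0.508294) = -2.810834
w(1.6) ≈ -2.8108

-2.8108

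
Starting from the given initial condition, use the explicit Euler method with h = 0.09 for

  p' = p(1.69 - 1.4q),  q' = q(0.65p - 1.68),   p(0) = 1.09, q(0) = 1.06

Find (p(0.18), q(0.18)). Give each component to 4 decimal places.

1.1438, 0.8839

Euler on (p,q): p_{n+1} = p_n + h·p', q_{n+1} = q_n + h·q'.
0.000000: (1.090000, 1.060000); f=(0.224540, -1.029790) → (1.110209, 0.967319)
0.090000: (1.110209, 0.967319); f=(0.372756, -0.927044) → (1.143757, 0.883885)
(p(0.18), q(0.18)) ≈ (1.1438, 0.8839)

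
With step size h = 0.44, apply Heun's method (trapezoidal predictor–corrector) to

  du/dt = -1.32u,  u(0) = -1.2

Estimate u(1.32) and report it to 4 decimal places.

-0.2438

Heun: k1 = f(t_n, u_n); k2 = f(t_n + h, u_n + h·k1); u_{n+1} = u_n + (h/2)·(k1 + k2).
t=0.000000, u=-1.200000:
  k1 = f(0.000000, -1.200000) = 1.584000
  k2 = f(0.440000, -0.503040) = 0.664013
  u ← -1.200000 + (0.44/2)·(1.584000 + 0.664013) = -0.705437
t=0.440000, u=-0.705437:
  k1 = f(0.440000, -0.705437) = 0.931177
  k2 = f(0.880000, -0.295719) = 0.390349
  u ← -0.705437 + (0.44/2)·(0.931177 + 0.390349) = -0.414701
t=0.880000, u=-0.414701:
  k1 = f(0.880000, -0.414701) = 0.547406
  k2 = f(1.320000, -0.173843) = 0.229473
  u ← -0.414701 + (0.44/2)·(0.547406 + 0.229473) = -0.243788
u(1.32) ≈ -0.2438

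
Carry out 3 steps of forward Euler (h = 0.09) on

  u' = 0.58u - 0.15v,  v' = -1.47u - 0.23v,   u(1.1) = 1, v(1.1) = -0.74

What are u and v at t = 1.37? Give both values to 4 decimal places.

Euler on (u,v): u_{n+1} = u_n + h·u', v_{n+1} = v_n + h·v'.
1.100000: (1.000000, -0.740000); f=(0.691000, -1.299800) → (1.062190, -0.856982)
1.190000: (1.062190, -0.856982); f=(0.744617, -1.364313) → (1.129206, -0.979770)
1.280000: (1.129206, -0.979770); f=(0.801905, -1.434585) → (1.201377, -1.108883)
(u(1.37), v(1.37)) ≈ (1.2014, -1.1089)

1.2014, -1.1089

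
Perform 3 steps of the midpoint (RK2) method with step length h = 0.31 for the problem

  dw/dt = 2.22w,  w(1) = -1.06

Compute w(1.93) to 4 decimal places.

Midpoint: k1 = f(t_n, w_n); k2 = f(t_n + h/2, w_n + (h/2)·k1); w_{n+1} = w_n + h·k2.
t=1.000000, w=-1.060000:
  k1 = f(1.000000, -1.060000) = -2.353200
  k2 = f(1.155000, -1.424746) = -3.162936
  w ← -1.060000 + 0.31·(-3.162936) = -2.040510
t=1.310000, w=-2.040510:
  k1 = f(1.310000, -2.040510) = -4.529933
  k2 = f(1.465000, -2.742650) = -6.088682
  w ← -2.040510 + 0.31·(-6.088682) = -3.928002
t=1.620000, w=-3.928002:
  k1 = f(1.620000, -3.928002) = -8.720164
  k2 = f(1.775000, -5.279627) = -11.720772
  w ← -3.928002 + 0.31·(-11.720772) = -7.561441
w(1.93) ≈ -7.5614

-7.5614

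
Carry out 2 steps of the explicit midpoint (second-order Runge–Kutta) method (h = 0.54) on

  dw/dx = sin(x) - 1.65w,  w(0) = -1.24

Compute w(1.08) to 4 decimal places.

0.0229

Midpoint: k1 = f(x_n, w_n); k2 = f(x_n + h/2, w_n + (h/2)·k1); w_{n+1} = w_n + h·k2.
x=0.000000, w=-1.240000:
  k1 = f(0.000000, -1.240000) = 2.046000
  k2 = f(0.270000, -0.687580) = 1.401238
  w ← -1.240000 + 0.54·1.401238 = -0.483331
x=0.540000, w=-0.483331:
  k1 = f(0.540000, -0.483331) = 1.311633
  k2 = f(0.810000, -0.129190) = 0.937451
  w ← -0.483331 + 0.54·0.937451 = 0.022893
w(1.08) ≈ 0.0229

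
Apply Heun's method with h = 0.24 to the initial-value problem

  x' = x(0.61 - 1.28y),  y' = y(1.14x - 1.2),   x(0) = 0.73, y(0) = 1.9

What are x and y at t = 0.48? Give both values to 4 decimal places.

Heun on (x,y): k1 = f(t_n, state_n); k2 = f(t_n + h, state_n + h·k1); state_{n+1} = state_n + (h/2)·(k1 + k2).
0.000000: (0.730000, 1.900000)
  k1 = (-1.330060, -0.698820)
  predictor → (0.410786, 1.732283)
  k2 = (-0.660265, -1.267519)
  → (0.491161, 1.664039)
0.240000: (0.491161, 1.664039)
  k1 = (-0.746550, -1.065112)
  predictor → (0.311989, 1.408412)
  k2 = (-0.372130, -1.189168)
  → (0.356919, 1.393526)
(x(0.48), y(0.48)) ≈ (0.3569, 1.3935)

0.3569, 1.3935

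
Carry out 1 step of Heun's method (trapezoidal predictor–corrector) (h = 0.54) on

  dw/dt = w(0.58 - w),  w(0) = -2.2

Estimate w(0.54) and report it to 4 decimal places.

Heun: k1 = f(t_n, w_n); k2 = f(t_n + h, w_n + h·k1); w_{n+1} = w_n + (h/2)·(k1 + k2).
t=0.000000, w=-2.200000:
  k1 = f(0.000000, -2.200000) = -6.116000
  k2 = f(0.540000, -5.502640) = -33.470578
  w ← -2.200000 + (0.54/2)·(-6.116000 + (-33.470578)) = -12.888376
w(0.54) ≈ -12.8884

-12.8884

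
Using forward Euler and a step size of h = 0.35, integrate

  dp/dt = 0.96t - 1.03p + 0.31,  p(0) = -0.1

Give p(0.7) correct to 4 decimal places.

0.2546

Euler: p_{n+1} = p_n + h·f(t_n, p_n).
t=0.000000, p=-0.100000: f=0.413000 → p ← -0.100000 + 0.35·0.413000 = 0.044550
t=0.350000, p=0.044550: f=0.600113 → p ← 0.044550 + 0.35·0.600113 = 0.254590
p(0.7) ≈ 0.2546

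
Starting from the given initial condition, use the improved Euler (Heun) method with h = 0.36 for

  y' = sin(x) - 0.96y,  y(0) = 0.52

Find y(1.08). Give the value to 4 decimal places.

Heun: k1 = f(x_n, y_n); k2 = f(x_n + h, y_n + h·k1); y_{n+1} = y_n + (h/2)·(k1 + k2).
x=0.000000, y=0.520000:
  k1 = f(0.000000, 0.520000) = -0.499200
  k2 = f(0.360000, 0.340288) = 0.025598
  y ← 0.520000 + (0.36/2)·(-0.499200 + 0.025598) = 0.434752
x=0.360000, y=0.434752:
  k1 = f(0.360000, 0.434752) = -0.065087
  k2 = f(0.720000, 0.411320) = 0.264517
  y ← 0.434752 + (0.36/2)·(-0.065087 + 0.264517) = 0.470649
x=0.720000, y=0.470649:
  k1 = f(0.720000, 0.470649) = 0.207562
  k2 = f(1.080000, 0.545371) = 0.358401
  y ← 0.470649 + (0.36/2)·(0.207562 + 0.358401) = 0.572522
y(1.08) ≈ 0.5725

0.5725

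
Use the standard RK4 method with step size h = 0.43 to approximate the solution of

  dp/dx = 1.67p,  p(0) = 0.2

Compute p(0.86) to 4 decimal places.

RK4: k1 = f(x_n, p_n); k2 = f(x_n + h/2, p_n + (h/2)·k1); k3 = f(x_n + h/2, p_n + (h/2)·k2); k4 = f(x_n + h, p_n + h·k3); p_{n+1} = p_n + (h/6)·(k1 + 2k2 + 2k3 + k4).
x=0.000000, p=0.200000:
  k1 = f(0.000000, 0.200000) = 0.334000
  k2 = f(0.215000, 0.271810) = 0.453923
  k3 = f(0.215000, 0.297593) = 0.496981
  k4 = f(0.430000, 0.413702) = 0.690882
  p ← 0.200000 + (0.43/6)·(k1 + 2k2 + 2k3 + k4) = 0.409746
x=0.430000, p=0.409746:
  k1 = f(0.430000, 0.409746) = 0.684276
  k2 = f(0.645000, 0.556865) = 0.929965
  k3 = f(0.645000, 0.609689) = 1.018180
  k4 = f(0.860000, 0.847563) = 1.415431
  p ← 0.409746 + (0.43/6)·(k1 + 2k2 + 2k3 + k4) = 0.839459
p(0.86) ≈ 0.8395

0.8395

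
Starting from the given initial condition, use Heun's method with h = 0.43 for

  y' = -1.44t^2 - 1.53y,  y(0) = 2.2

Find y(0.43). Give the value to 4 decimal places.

1.1715

Heun: k1 = f(t_n, y_n); k2 = f(t_n + h, y_n + h·k1); y_{n+1} = y_n + (h/2)·(k1 + k2).
t=0.000000, y=2.200000:
  k1 = f(0.000000, 2.200000) = -3.366000
  k2 = f(0.430000, 0.752620) = -1.417765
  y ← 2.200000 + (0.43/2)·(-3.366000 + (-1.417765)) = 1.171491
y(0.43) ≈ 1.1715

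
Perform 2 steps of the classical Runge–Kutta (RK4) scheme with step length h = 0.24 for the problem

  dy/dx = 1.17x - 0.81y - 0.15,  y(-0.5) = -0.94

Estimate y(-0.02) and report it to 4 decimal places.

RK4: k1 = f(x_n, y_n); k2 = f(x_n + h/2, y_n + (h/2)·k1); k3 = f(x_n + h/2, y_n + (h/2)·k2); k4 = f(x_n + h, y_n + h·k3); y_{n+1} = y_n + (h/6)·(k1 + 2k2 + 2k3 + k4).
x=-0.500000, y=-0.940000:
  k1 = f(-0.500000, -0.940000) = 0.026400
  k2 = f(-0.380000, -0.936832) = 0.164234
  k3 = f(-0.380000, -0.920292) = 0.150836
  k4 = f(-0.260000, -0.903799) = 0.277877
  y ← -0.940000 + (0.24/6)·(k1 + 2k2 + 2k3 + k4) = -0.902623
x=-0.260000, y=-0.902623:
  k1 = f(-0.260000, -0.902623) = 0.276925
  k2 = f(-0.140000, -0.869392) = 0.390408
  k3 = f(-0.140000, -0.855774) = 0.379377
  k4 = f(-0.020000, -0.811573) = 0.483974
  y ← -0.902623 + (0.24/6)·(k1 + 2k2 + 2k3 + k4) = -0.810605
y(-0.02) ≈ -0.8106

-0.8106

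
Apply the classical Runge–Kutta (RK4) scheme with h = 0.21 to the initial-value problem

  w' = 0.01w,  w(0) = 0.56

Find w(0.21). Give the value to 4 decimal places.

0.5612

RK4: k1 = f(t_n, w_n); k2 = f(t_n + h/2, w_n + (h/2)·k1); k3 = f(t_n + h/2, w_n + (h/2)·k2); k4 = f(t_n + h, w_n + h·k3); w_{n+1} = w_n + (h/6)·(k1 + 2k2 + 2k3 + k4).
t=0.000000, w=0.560000:
  k1 = f(0.000000, 0.560000) = 0.005600
  k2 = f(0.105000, 0.560588) = 0.005606
  k3 = f(0.105000, 0.560589) = 0.005606
  k4 = f(0.210000, 0.561177) = 0.005612
  w ← 0.560000 + (0.21/6)·(k1 + 2k2 + 2k3 + k4) = 0.561177
w(0.21) ≈ 0.5612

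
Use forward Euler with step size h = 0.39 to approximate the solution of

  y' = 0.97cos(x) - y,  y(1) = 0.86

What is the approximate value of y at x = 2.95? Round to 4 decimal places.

-0.3591

Euler: y_{n+1} = y_n + h·f(x_n, y_n).
x=1.000000, y=0.860000: f=-0.335907 → y ← 0.860000 + 0.39·(-0.335907) = 0.728996
x=1.390000, y=0.728996: f=-0.554578 → y ← 0.728996 + 0.39·(-0.554578) = 0.512711
x=1.780000, y=0.512711: f=-0.714162 → y ← 0.512711 + 0.39·(-0.714162) = 0.234188
x=2.170000, y=0.234188: f=-0.781254 → y ← 0.234188 + 0.39·(-0.781254) = -0.070501
x=2.560000, y=-0.070501: f=-0.740020 → y ← -0.070501 + 0.39·(-0.740020) = -0.359109
y(2.95) ≈ -0.3591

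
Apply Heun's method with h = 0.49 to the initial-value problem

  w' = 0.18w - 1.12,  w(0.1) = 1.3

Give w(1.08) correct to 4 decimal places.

0.3517

Heun: k1 = f(t_n, w_n); k2 = f(t_n + h, w_n + h·k1); w_{n+1} = w_n + (h/2)·(k1 + k2).
t=0.100000, w=1.300000:
  k1 = f(0.100000, 1.300000) = -0.886000
  k2 = f(0.590000, 0.865860) = -0.964145
  w ← 1.300000 + (0.49/2)·(-0.886000 + (-0.964145)) = 0.846714
t=0.590000, w=0.846714:
  k1 = f(0.590000, 0.846714) = -0.967591
  k2 = f(1.080000, 0.372595) = -1.052933
  w ← 0.846714 + (0.49/2)·(-0.967591 + (-1.052933)) = 0.351686
w(1.08) ≈ 0.3517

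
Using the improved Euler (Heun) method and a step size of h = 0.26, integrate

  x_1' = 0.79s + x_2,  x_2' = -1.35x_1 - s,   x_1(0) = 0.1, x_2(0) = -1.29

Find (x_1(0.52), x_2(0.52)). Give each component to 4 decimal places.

-0.4702, -1.2766

Heun on (x_1,x_2): k1 = f(s_n, state_n); k2 = f(s_n + h, state_n + h·k1); state_{n+1} = state_n + (h/2)·(k1 + k2).
0.000000: (0.100000, -1.290000)
  k1 = (-1.290000, -0.135000)
  predictor → (-0.235400, -1.325100)
  k2 = (-1.119700, 0.057790)
  → (-0.213261, -1.300037)
0.260000: (-0.213261, -1.300037)
  k1 = (-1.094637, 0.027902)
  predictor → (-0.497867, -1.292783)
  k2 = (-0.881983, 0.152120)
  → (-0.470222, -1.276634)
(x_1(0.52), x_2(0.52)) ≈ (-0.4702, -1.2766)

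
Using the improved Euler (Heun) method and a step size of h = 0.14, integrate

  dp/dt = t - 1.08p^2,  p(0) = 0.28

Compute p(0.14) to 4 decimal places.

Heun: k1 = f(t_n, p_n); k2 = f(t_n + h, p_n + h·k1); p_{n+1} = p_n + (h/2)·(k1 + k2).
t=0.000000, p=0.280000:
  k1 = f(0.000000, 0.280000) = -0.084672
  k2 = f(0.140000, 0.268146) = 0.062346
  p ← 0.280000 + (0.14/2)·(-0.084672 + 0.062346) = 0.278437
p(0.14) ≈ 0.2784

0.2784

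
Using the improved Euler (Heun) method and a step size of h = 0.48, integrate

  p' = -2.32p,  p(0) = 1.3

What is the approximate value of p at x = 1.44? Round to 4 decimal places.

Heun: k1 = f(x_n, p_n); k2 = f(x_n + h, p_n + h·k1); p_{n+1} = p_n + (h/2)·(k1 + k2).
x=0.000000, p=1.300000:
  k1 = f(0.000000, 1.300000) = -3.016000
  k2 = f(0.480000, -0.147680) = 0.342618
  p ← 1.300000 + (0.48/2)·(-3.016000 + 0.342618) = 0.658388
x=0.480000, p=0.658388:
  k1 = f(0.480000, 0.658388) = -1.527461
  k2 = f(0.960000, -0.074793) = 0.173520
  p ← 0.658388 + (0.48/2)·(-1.527461 + 0.173520) = 0.333442
x=0.960000, p=0.333442:
  k1 = f(0.960000, 0.333442) = -0.773586
  k2 = f(1.440000, -0.037879) = 0.087879
  p ← 0.333442 + (0.48/2)·(-0.773586 + 0.087879) = 0.168873
p(1.44) ≈ 0.1689

0.1689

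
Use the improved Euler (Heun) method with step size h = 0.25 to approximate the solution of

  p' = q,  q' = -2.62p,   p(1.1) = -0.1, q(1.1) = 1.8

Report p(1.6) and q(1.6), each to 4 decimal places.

Heun on (p,q): k1 = f(t_n, state_n); k2 = f(t_n + h, state_n + h·k1); state_{n+1} = state_n + (h/2)·(k1 + k2).
1.100000: (-0.100000, 1.800000)
  k1 = (1.800000, 0.262000)
  predictor → (0.350000, 1.865500)
  k2 = (1.865500, -0.917000)
  → (0.358187, 1.718125)
1.350000: (0.358187, 1.718125)
  k1 = (1.718125, -0.938451)
  predictor → (0.787719, 1.483512)
  k2 = (1.483512, -2.063823)
  → (0.758392, 1.342841)
(p(1.6), q(1.6)) ≈ (0.7584, 1.3428)

0.7584, 1.3428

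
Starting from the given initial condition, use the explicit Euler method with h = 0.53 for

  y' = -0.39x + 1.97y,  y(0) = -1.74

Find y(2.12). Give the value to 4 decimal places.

-31.6122

Euler: y_{n+1} = y_n + h·f(x_n, y_n).
x=0.000000, y=-1.740000: f=-3.427800 → y ← -1.740000 + 0.53·(-3.427800) = -3.556734
x=0.530000, y=-3.556734: f=-7.213466 → y ← -3.556734 + 0.53·(-7.213466) = -7.379871
x=1.060000, y=-7.379871: f=-14.951746 → y ← -7.379871 + 0.53·(-14.951746) = -15.304296
x=1.590000, y=-15.304296: f=-30.769564 → y ← -15.304296 + 0.53·(-30.769564) = -31.612165
y(2.12) ≈ -31.6122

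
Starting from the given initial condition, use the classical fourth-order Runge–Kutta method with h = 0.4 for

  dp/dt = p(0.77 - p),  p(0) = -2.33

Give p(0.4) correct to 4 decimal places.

-31.1428

RK4: k1 = f(t_n, p_n); k2 = f(t_n + h/2, p_n + (h/2)·k1); k3 = f(t_n + h/2, p_n + (h/2)·k2); k4 = f(t_n + h, p_n + h·k3); p_{n+1} = p_n + (h/6)·(k1 + 2k2 + 2k3 + k4).
t=0.000000, p=-2.330000:
  k1 = f(0.000000, -2.330000) = -7.223000
  k2 = f(0.200000, -3.774600) = -17.154047
  k3 = f(0.200000, -5.760809) = -37.622749
  k4 = f(0.400000, -17.379099) = -315.415004
  p ← -2.330000 + (0.4/6)·(k1 + 2k2 + 2k3 + k4) = -31.142773
p(0.4) ≈ -31.1428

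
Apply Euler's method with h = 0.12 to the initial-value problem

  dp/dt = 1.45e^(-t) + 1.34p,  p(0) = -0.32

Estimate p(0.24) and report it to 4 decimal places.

-0.0749

Euler: p_{n+1} = p_n + h·f(t_n, p_n).
t=0.000000, p=-0.320000: f=1.021200 → p ← -0.320000 + 0.12·1.021200 = -0.197456
t=0.120000, p=-0.197456: f=1.021444 → p ← -0.197456 + 0.12·1.021444 = -0.074883
p(0.24) ≈ -0.0749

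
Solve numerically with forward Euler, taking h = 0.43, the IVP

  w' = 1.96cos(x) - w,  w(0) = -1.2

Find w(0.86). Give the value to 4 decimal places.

Euler: w_{n+1} = w_n + h·f(x_n, w_n).
x=0.000000, w=-1.200000: f=3.160000 → w ← -1.200000 + 0.43·3.160000 = 0.158800
x=0.430000, w=0.158800: f=1.622773 → w ← 0.158800 + 0.43·1.622773 = 0.856592
w(0.86) ≈ 0.8566

0.8566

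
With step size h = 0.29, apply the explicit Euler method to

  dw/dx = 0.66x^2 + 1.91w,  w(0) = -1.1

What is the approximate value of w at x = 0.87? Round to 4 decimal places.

Euler: w_{n+1} = w_n + h·f(x_n, w_n).
x=0.000000, w=-1.100000: f=-2.101000 → w ← -1.100000 + 0.29·(-2.101000) = -1.709290
x=0.290000, w=-1.709290: f=-3.209238 → w ← -1.709290 + 0.29·(-3.209238) = -2.639969
x=0.580000, w=-2.639969: f=-4.820317 → w ← -2.639969 + 0.29·(-4.820317) = -4.037861
w(0.87) ≈ -4.0379

-4.0379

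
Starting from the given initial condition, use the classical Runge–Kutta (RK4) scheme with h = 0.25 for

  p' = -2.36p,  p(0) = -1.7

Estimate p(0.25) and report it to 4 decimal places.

-0.9433

RK4: k1 = f(x_n, p_n); k2 = f(x_n + h/2, p_n + (h/2)·k1); k3 = f(x_n + h/2, p_n + (h/2)·k2); k4 = f(x_n + h, p_n + h·k3); p_{n+1} = p_n + (h/6)·(k1 + 2k2 + 2k3 + k4).
x=0.000000, p=-1.700000:
  k1 = f(0.000000, -1.700000) = 4.012000
  k2 = f(0.125000, -1.198500) = 2.828460
  k3 = f(0.125000, -1.346442) = 3.177604
  k4 = f(0.250000, -0.905599) = 2.137213
  p ← -1.700000 + (0.25/6)·(k1 + 2k2 + 2k3 + k4) = -0.943277
p(0.25) ≈ -0.9433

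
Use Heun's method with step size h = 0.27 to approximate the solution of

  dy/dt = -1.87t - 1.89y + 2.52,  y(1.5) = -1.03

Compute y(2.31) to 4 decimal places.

Heun: k1 = f(t_n, y_n); k2 = f(t_n + h, y_n + h·k1); y_{n+1} = y_n + (h/2)·(k1 + k2).
t=1.500000, y=-1.030000:
  k1 = f(1.500000, -1.030000) = 1.661700
  k2 = f(1.770000, -0.581341) = 0.308834
  y ← -1.030000 + (0.27/2)·(1.661700 + 0.308834) = -0.763978
t=1.770000, y=-0.763978:
  k1 = f(1.770000, -0.763978) = 0.654018
  k2 = f(2.040000, -0.587393) = -0.184627
  y ← -0.763978 + (0.27/2)·(0.654018 + (-0.184627)) = -0.700610
t=2.040000, y=-0.700610:
  k1 = f(2.040000, -0.700610) = 0.029353
  k2 = f(2.310000, -0.692685) = -0.490526
  y ← -0.700610 + (0.27/2)·(0.029353 + (-0.490526)) = -0.762868
y(2.31) ≈ -0.7629

-0.7629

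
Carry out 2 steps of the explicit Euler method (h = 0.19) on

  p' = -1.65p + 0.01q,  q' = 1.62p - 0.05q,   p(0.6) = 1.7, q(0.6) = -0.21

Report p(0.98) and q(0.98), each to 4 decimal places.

Euler on (p,q): p_{n+1} = p_n + h·p', q_{n+1} = q_n + h·q'.
0.600000: (1.700000, -0.210000); f=(-2.807100, 2.764500) → (1.166651, 0.315255)
0.790000: (1.166651, 0.315255); f=(-1.921822, 1.874212) → (0.801505, 0.671355)
(p(0.98), q(0.98)) ≈ (0.8015, 0.6714)

0.8015, 0.6714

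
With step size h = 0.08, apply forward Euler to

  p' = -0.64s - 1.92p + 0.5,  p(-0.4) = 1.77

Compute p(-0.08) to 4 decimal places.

1.0779

Euler: p_{n+1} = p_n + h·f(s_n, p_n).
s=-0.400000, p=1.770000: f=-2.642400 → p ← 1.770000 + 0.08·(-2.642400) = 1.558608
s=-0.320000, p=1.558608: f=-2.287727 → p ← 1.558608 + 0.08·(-2.287727) = 1.375590
s=-0.240000, p=1.375590: f=-1.987532 → p ← 1.375590 + 0.08·(-1.987532) = 1.216587
s=-0.160000, p=1.216587: f=-1.733447 → p ← 1.216587 + 0.08·(-1.733447) = 1.077911
p(-0.08) ≈ 1.0779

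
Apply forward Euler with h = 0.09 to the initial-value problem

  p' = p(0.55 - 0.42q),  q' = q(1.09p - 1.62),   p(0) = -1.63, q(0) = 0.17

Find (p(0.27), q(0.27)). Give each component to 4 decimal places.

Euler on (p,q): p_{n+1} = p_n + h·p', q_{n+1} = q_n + h·q'.
0.000000: (-1.630000, 0.170000); f=(-0.780118, -0.577439) → (-1.700211, 0.118030)
0.090000: (-1.700211, 0.118030); f=(-0.850832, -0.409947) → (-1.776785, 0.081135)
0.180000: (-1.776785, 0.081135); f=(-0.916685, -0.288573) → (-1.859287, 0.055164)
(p(0.27), q(0.27)) ≈ (-1.8593, 0.0552)

-1.8593, 0.0552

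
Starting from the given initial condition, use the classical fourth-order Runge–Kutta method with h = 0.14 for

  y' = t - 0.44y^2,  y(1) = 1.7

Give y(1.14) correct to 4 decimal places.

1.6748

RK4: k1 = f(t_n, y_n); k2 = f(t_n + h/2, y_n + (h/2)·k1); k3 = f(t_n + h/2, y_n + (h/2)·k2); k4 = f(t_n + h, y_n + h·k3); y_{n+1} = y_n + (h/6)·(k1 + 2k2 + 2k3 + k4).
t=1.000000, y=1.700000:
  k1 = f(1.000000, 1.700000) = -0.271600
  k2 = f(1.070000, 1.680988) = -0.173317
  k3 = f(1.070000, 1.687868) = -0.183515
  k4 = f(1.140000, 1.674308) = -0.093455
  y ← 1.700000 + (0.14/6)·(k1 + 2k2 + 2k3 + k4) = 1.674830
y(1.14) ≈ 1.6748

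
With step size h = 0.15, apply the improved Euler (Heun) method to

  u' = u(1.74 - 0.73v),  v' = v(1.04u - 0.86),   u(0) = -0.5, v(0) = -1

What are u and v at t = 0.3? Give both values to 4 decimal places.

-0.9934, -0.6215

Heun on (u,v): k1 = f(t_n, state_n); k2 = f(t_n + h, state_n + h·k1); state_{n+1} = state_n + (h/2)·(k1 + k2).
0.000000: (-0.500000, -1.000000)
  k1 = (-1.235000, 1.380000)
  predictor → (-0.685250, -0.793000)
  k2 = (-1.589019, 1.247119)
  → (-0.711801, -0.802966)
0.150000: (-0.711801, -0.802966)
  k1 = (-1.655768, 1.284965)
  predictor → (-0.960167, -0.610221)
  k2 = (-2.098407, 1.134141)
  → (-0.993365, -0.621533)
(u(0.3), v(0.3)) ≈ (-0.9934, -0.6215)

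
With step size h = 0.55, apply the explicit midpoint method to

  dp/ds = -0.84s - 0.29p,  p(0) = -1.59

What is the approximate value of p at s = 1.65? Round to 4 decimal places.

-1.9827

Midpoint: k1 = f(s_n, p_n); k2 = f(s_n + h/2, p_n + (h/2)·k1); p_{n+1} = p_n + h·k2.
s=0.000000, p=-1.590000:
  k1 = f(0.000000, -1.590000) = 0.461100
  k2 = f(0.275000, -1.463198) = 0.193327
  p ← -1.590000 + 0.55·0.193327 = -1.483670
s=0.550000, p=-1.483670:
  k1 = f(0.550000, -1.483670) = -0.031736
  k2 = f(0.825000, -1.492397) = -0.260205
  p ← -1.483670 + 0.55·(-0.260205) = -1.626783
s=1.100000, p=-1.626783:
  k1 = f(1.100000, -1.626783) = -0.452233
  k2 = f(1.375000, -1.751147) = -0.647167
  p ← -1.626783 + 0.55·(-0.647167) = -1.982725
p(1.65) ≈ -1.9827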